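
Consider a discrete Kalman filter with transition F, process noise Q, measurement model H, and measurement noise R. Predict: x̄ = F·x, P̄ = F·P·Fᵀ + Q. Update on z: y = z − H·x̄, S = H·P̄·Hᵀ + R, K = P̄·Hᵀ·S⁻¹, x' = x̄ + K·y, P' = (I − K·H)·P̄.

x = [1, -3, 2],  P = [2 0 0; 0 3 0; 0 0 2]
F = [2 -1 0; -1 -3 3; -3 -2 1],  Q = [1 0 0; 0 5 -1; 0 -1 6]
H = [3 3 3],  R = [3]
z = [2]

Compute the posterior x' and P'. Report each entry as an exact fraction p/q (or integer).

x̄ = F·x = [5, 14, 5]
P̄ = F·P·Fᵀ + Q = [12 5 -6; 5 52 29; -6 29 38]
y = z − H·x̄ = [-70]
S = H·P̄·Hᵀ + R = [1425]
K = P̄·Hᵀ·S⁻¹ = [11/475; 86/475; 61/475]
x' = x̄ + K·y = [321/95, 126/95, -379/95]
P' = (I − K·H)·P̄ = [5337/475 -463/475 -4863/475; -463/475 2512/475 -1963/475; -4863/475 -1963/475 6887/475]

x' = [321/95, 126/95, -379/95]
P' = [5337/475 -463/475 -4863/475; -463/475 2512/475 -1963/475; -4863/475 -1963/475 6887/475]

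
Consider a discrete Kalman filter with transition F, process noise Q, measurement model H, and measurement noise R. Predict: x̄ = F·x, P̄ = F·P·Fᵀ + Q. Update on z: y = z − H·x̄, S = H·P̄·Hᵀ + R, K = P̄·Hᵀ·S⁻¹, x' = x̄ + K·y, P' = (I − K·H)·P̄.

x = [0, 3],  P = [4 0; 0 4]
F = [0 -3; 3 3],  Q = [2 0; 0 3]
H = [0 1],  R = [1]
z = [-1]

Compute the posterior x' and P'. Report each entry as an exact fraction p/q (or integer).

x̄ = F·x = [-9, 9]
P̄ = F·P·Fᵀ + Q = [38 -36; -36 75]
y = z − H·x̄ = [-10]
S = H·P̄·Hᵀ + R = [76]
K = P̄·Hᵀ·S⁻¹ = [-9/19; 75/76]
x' = x̄ + K·y = [-81/19, -33/38]
P' = (I − K·H)·P̄ = [398/19 -9/19; -9/19 75/76]

x' = [-81/19, -33/38]
P' = [398/19 -9/19; -9/19 75/76]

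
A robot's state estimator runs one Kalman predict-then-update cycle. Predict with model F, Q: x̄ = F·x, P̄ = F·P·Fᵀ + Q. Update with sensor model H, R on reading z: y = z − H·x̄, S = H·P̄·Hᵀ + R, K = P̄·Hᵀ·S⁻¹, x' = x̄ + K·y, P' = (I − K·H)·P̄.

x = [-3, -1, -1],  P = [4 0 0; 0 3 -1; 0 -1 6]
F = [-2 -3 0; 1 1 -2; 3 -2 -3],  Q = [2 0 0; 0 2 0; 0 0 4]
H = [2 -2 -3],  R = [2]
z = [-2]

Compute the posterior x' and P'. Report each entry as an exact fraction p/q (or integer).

x' = [2943/508, 1171/508, 757/254]
P' = [58679/2032 -2753/2032 20417/1016; -2753/2032 16135/2032 -6215/1016; 20417/1016 -6215/1016 8943/508]

x̄ = F·x = [9, -2, -4]
P̄ = F·P·Fᵀ + Q = [45 -23 -15; -23 37 41; -15 41 94]
y = z − H·x̄ = [-36]
S = H·P̄·Hᵀ + R = [2032]
K = P̄·Hᵀ·S⁻¹ = [181/2032; -243/2032; -197/1016]
x' = x̄ + K·y = [2943/508, 1171/508, 757/254]
P' = (I − K·H)·P̄ = [58679/2032 -2753/2032 20417/1016; -2753/2032 16135/2032 -6215/1016; 20417/1016 -6215/1016 8943/508]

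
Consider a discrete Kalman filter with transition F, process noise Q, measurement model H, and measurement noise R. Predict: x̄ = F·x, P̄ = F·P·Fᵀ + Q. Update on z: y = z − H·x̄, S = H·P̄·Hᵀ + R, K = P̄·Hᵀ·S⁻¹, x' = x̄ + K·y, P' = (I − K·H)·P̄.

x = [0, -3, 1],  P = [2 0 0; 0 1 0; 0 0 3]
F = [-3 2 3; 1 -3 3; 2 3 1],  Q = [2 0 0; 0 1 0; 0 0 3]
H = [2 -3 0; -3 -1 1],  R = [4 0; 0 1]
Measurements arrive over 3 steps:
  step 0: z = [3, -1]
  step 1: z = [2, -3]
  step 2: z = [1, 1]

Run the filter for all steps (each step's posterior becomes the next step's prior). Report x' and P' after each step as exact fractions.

step 0: x' = [-190596/106997, -215881/106997, -898586/106997], P' = [384405/213994 115767/106997 663672/106997; 115767/106997 115966/106997 444192/106997; 663672/106997 444192/106997 2436833/106997]
step 1: x' = [16382981141/13496243708, 6082884077/20244365562, 20894538955/20244365562], P' = [11669661481/13496243708 3100154215/6748121854 18321785447/6748121854; 3100154215/6748121854 6657586831/10122182781 18285767867/10122182781; 18321785447/6748121854 18285767867/10122182781 98243874313/10122182781]
step 2: x' = [3092205126361111/3219817603931871, 1397592301167577/3219817603931871, 4664132655435160/1073272534643957], P' = [2779564291145642/3219817603931871 1475708473969160/3219817603931871 2909931687990625/1073272534643957; 1475708473969160/3219817603931871 2113861806285908/3219817603931871 1935306851091454/1073272534643957; 2909931687990625/1073272534643957 1935306851091454/1073272534643957 10406212014080408/1073272534643957]

step 0: x̄ = F·x = [-3, 12, -8]
step 0: P̄ = F·P·Fᵀ + Q = [51 15 3; 15 39 4; 3 4 23]
step 0: y = z − H·x̄ = [45, 10]
step 0: S = H·P̄·Hᵀ + R = [379 -90; -90 586]
step 0: K = P̄·Hᵀ·S⁻¹ = [9276/106997 -57405/213994; -29091/106997 -19075/106997; -1308/106997 1625/106997]
step 0: x' = x̄ + K·y = [-190596/106997, -215881/106997, -898586/106997]
step 0: P' = (I − K·H)·P̄ = [384405/213994 115767/106997 663672/106997; 115767/106997 115966/106997 444192/106997; 663672/106997 444192/106997 2436833/106997]
step 1: x̄ = F·x = [-2555732/106997, -2238711/106997, -1927421/106997]
step 1: P̄ = F·P·Fᵀ + Q = [32668363/213994 33235845/213994 13151373/106997; 33235845/213994 37132729/213994 13614765/106997; 13151373/106997 13614765/106997 11279372/106997]
step 1: y = z − H·x̄ = [-126425/9727, -8299477/106997]
step 1: S = H·P̄·Hᵀ + R = [6081259/19454 5407083/9727; 5407083/9727 170530134/106997]
step 1: K = P̄·Hᵀ·S⁻¹ = [592299709/6748121854 -4565721979/13496243708; -889358154/3374060927 -4645025863/20244365562; 9004395/3374060927 -4979856131/20244365562]
step 1: x' = x̄ + K·y = [16382981141/13496243708, 6082884077/20244365562, 20894538955/20244365562]
step 1: P' = (I − K·H)·P̄ = [11669661481/13496243708 3100154215/6748121854 18321785447/6748121854; 3100154215/6748121854 6657586831/10122182781 18285767867/10122182781; 18321785447/6748121854 18285767867/10122182781 98243874313/10122182781]
step 2: x̄ = F·x = [2251939769/40488731124, 46006290897/13496243708, 88292134609/20244365562]
step 2: P̄ = F·P·Fᵀ + Q = [2715112112659/40488731124 865855708563/13496243708 1085007983393/20244365562; 865855708563/13496243708 1027784584893/13496243708 360306996073/6748121854; 1085007983393/20244365562 360306996073/6748121854 498985784332/10122182781]
step 2: y = z − H·x̄ = [450041469659/40488731124, 2169788476/10122182781]
step 2: S = H·P̄·Hᵀ + R = [7601781658975/40488731124 2249216118041/10122182781; 2249216118041/10122182781 6949354409401/10122182781]
step 2: K = P̄·Hᵀ·S⁻¹ = [283000790095951/3219817603931871 -1084606283434211/3219817603931871; -847542117729851/3219817603931871 -735066674919026/3219817603931871; 3485705676722/1073272534643957 -258889900982921/1073272534643957]
step 2: x' = x̄ + K·y = [3092205126361111/3219817603931871, 1397592301167577/3219817603931871, 4664132655435160/1073272534643957]
step 2: P' = (I − K·H)·P̄ = [2779564291145642/3219817603931871 1475708473969160/3219817603931871 2909931687990625/1073272534643957; 1475708473969160/3219817603931871 2113861806285908/3219817603931871 1935306851091454/1073272534643957; 2909931687990625/1073272534643957 1935306851091454/1073272534643957 10406212014080408/1073272534643957]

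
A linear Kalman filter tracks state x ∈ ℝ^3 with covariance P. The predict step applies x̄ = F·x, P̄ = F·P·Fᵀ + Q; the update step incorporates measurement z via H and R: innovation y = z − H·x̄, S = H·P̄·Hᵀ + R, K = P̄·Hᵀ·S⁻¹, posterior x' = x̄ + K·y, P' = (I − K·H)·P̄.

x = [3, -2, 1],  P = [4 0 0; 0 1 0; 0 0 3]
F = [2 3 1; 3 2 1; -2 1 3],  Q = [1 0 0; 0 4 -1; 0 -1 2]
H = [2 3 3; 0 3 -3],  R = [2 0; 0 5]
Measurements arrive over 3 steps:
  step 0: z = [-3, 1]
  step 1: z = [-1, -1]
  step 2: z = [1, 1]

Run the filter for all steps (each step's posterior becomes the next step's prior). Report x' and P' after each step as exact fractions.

step 0: x' = [-2628791/1096433, 537726/1096433, 9175/84341], P' = [3281726/1096433 -980274/1096433 -86068/84341; -980274/1096433 501352/1096433 18794/84341; -86068/84341 18794/84341 45654/84341]
step 1: x' = [-18270325599/22194402173, -3108054613/22194402173, 6202683758/22194402173], P' = [40095179784/22194402173 -23537368337/44388804346 -27490180517/44388804346; -23537368337/44388804346 30583035085/88777608692 8773034205/88777608692; -27490180517/44388804346 8773034205/88777608692 35968810965/88777608692]
step 2: x' = [-2705285469583425/4572042624747523, 2192385640268142/4572042624747523, 924911377807801/4572042624747523], P' = [8197708240751281/4572042624747523 -2412730094433456/4572042624747523 -2801108927654586/4572042624747523; -2412730094433456/4572042624747523 1572700216652730/4572042624747523 446480429998560/4572042624747523; -2801108927654586/4572042624747523 446480429998560/4572042624747523 1836558730571100/4572042624747523]

step 0: x̄ = F·x = [1, 6, -5]
step 0: P̄ = F·P·Fᵀ + Q = [29 33 -4; 33 47 -14; -4 -14 46]
step 0: y = z − H·x̄ = [-8, -32]
step 0: S = H·P̄·Hᵀ + R = [1051 231; 231 1094]
step 0: K = P̄·Hᵀ·S⁻¹ = [132989/1096433 83166/1096433; 138237/1096433 154218/1096433; 10604/84341 -16116/84341]
step 0: x' = x̄ + K·y = [-2628791/1096433, 537726/1096433, 9175/84341]
step 0: P' = (I − K·H)·P̄ = [3281726/1096433 -980274/1096433 -86068/84341; -980274/1096433 501352/1096433 18794/84341; -86068/84341 18794/84341 45654/84341]
step 1: x̄ = F·x = [-3525129/1096433, -514742/84341, 6153133/1096433]
step 1: P̄ = F·P·Fᵀ + Q = [4556115/1096433 475046/84341 -7953562/1096433; 475046/84341 1463144/84341 -1780403/84341; -7953562/1096433 -1780403/84341 39976276/1096433]
step 1: y = z − H·x̄ = [7569364/1096433, 1970416/57707]
step 1: S = H·P̄·Hᵀ + R = [113441788/1096433 -5464404/57707; -5464404/57707 50161621/57707]
step 1: K = P̄·Hᵀ·S⁻¹ = [3649036287/44388804346 1185843654/22194402173; 11959367261/88777608692 3271500132/22194402173; 12132406721/88777608692 -4079366514/22194402173]
step 1: x' = x̄ + K·y = [-18270325599/22194402173, -3108054613/22194402173, 6202683758/22194402173]
step 1: P' = (I − K·H)·P̄ = [40095179784/22194402173 -23537368337/44388804346 -27490180517/44388804346; -23537368337/44388804346 30583035085/88777608692 8773034205/88777608692; -27490180517/44388804346 8773034205/88777608692 35968810965/88777608692]
step 2: x̄ = F·x = [-39662131279/22194402173, -54824402265/22194402173, 52040647859/22194402173]
step 2: P̄ = F·P·Fᵀ + Q = [77334133243/22194402173 84685781346/22194402173 -96439873446/22194402173; 84685781346/22194402173 1097150988825/88777608692 -289591492893/22194402173; -96439873446/22194402173 -289591492893/22194402173 518520478008/22194402173]
step 2: y = z − H·x̄ = [109869927949/22194402173, 342789552545/22194402173]
step 2: S = H·P̄·Hᵀ + R = [8541213547889/88777608692 -4445362593855/88777608692; -4445362593855/88777608692 49835571639469/88777608692]
step 2: K = P̄·Hᵀ·S⁻¹ = [376949707619218/4572042624747523 233027299932678/4572042624747523; 616040875543479/4572042624747523 675731871992502/4572042624747523; 623449813199904/4572042624747523 -834046980343524/4572042624747523]
step 2: x' = x̄ + K·y = [-2705285469583425/4572042624747523, 2192385640268142/4572042624747523, 924911377807801/4572042624747523]
step 2: P' = (I − K·H)·P̄ = [8197708240751281/4572042624747523 -2412730094433456/4572042624747523 -2801108927654586/4572042624747523; -2412730094433456/4572042624747523 1572700216652730/4572042624747523 446480429998560/4572042624747523; -2801108927654586/4572042624747523 446480429998560/4572042624747523 1836558730571100/4572042624747523]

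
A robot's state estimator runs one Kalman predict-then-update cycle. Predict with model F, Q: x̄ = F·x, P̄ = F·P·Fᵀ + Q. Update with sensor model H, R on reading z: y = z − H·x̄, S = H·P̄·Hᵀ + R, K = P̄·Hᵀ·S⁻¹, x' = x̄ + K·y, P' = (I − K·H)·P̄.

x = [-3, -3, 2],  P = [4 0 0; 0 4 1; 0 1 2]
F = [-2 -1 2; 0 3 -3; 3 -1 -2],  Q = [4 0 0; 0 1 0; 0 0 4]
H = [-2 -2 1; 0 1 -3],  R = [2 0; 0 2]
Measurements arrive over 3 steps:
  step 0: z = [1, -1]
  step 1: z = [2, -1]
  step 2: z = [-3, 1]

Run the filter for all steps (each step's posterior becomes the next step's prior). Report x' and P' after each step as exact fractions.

step 0: x' = [230534/19841, -288502/19841, -91117/19841], P' = [374882/19841 -446934/19841 -149354/19841; -446934/19841 547440/19841 185170/19841; -149354/19841 185170/19841 66886/19841]
step 1: x' = [619059367/801654547, -1528068814/801654547, -221499359/801654547], P' = [1965933937/801654547 -2006340289/801654547 -591106005/801654547; -2006340289/801654547 2561411717/801654547 846202015/801654547; -591106005/801654547 846202015/801654547 450583667/801654547]
step 2: x' = [20821750260990/7863703987009, -1052102348474/604900306693, -574890643479/604900306693], P' = [19242836731675/7863703987009 -1509610540334/604900306693 -445469986154/604900306693; -1509610540334/604900306693 1926956444654/604900306693 637729038020/604900306693; -445469986154/604900306693 637729038020/604900306693 339970370688/604900306693]

step 0: x̄ = F·x = [13, -15, -10]
step 0: P̄ = F·P·Fᵀ + Q = [28 -15 -28; -15 37 -3; -28 -3 56]
step 0: y = z − H·x̄ = [7, -16]
step 0: S = H·P̄·Hᵀ + R = [322 -401; -401 561]
step 0: K = P̄·Hᵀ·S⁻¹ = [-2625/19841 564/19841; -7921/19841 -4035/19841; -2373/19841 -7744/19841]
step 0: x' = x̄ + K·y = [230534/19841, -288502/19841, -91117/19841]
step 0: P' = (I − K·H)·P̄ = [374882/19841 -446934/19841 -149354/19841; -446934/19841 547440/19841 185170/19841; -149354/19841 185170/19841 66886/19841]
step 1: x̄ = F·x = [-354800/19841, -592155/19841, 1162338/19841]
step 1: P̄ = F·P·Fᵀ + Q = [1060292/19841 1408374/19841 -3016002/19841; 1408374/19841 2215715/19841 -4474734/19841; -3016002/19841 -4474734/19841 9482818/19841]
step 1: y = z − H·x̄ = [-3016566/19841, 4059328/19841]
step 1: S = H·P̄·Hᵀ + R = [63856464/19841 -85115782/19841; -85115782/19841 114449163/19841]
step 1: K = P̄·Hᵀ·S⁻¹ = [-510293301/1603309094 -116511137/801654547; -263940841/1603309094 11402836/801654547; -59608353/1603309094 -252774493/801654547]
step 1: x' = x̄ + K·y = [619059367/801654547, -1528068814/801654547, -221499359/801654547]
step 1: P' = (I − K·H)·P̄ = [1965933937/801654547 -2006340289/801654547 -591106005/801654547; -2006340289/801654547 2561411717/801654547 846202015/801654547; -591106005/801654547 846202015/801654547 450583667/801654547]
step 2: x̄ = F·x = [-153048638/801654547, -3919708365/801654547, 3828245633/801654547]
step 2: P̄ = F·P·Fᵀ + Q = [8752779145/801654547 5719486686/801654547 -14941246334/801654547; 5719486686/801654547 12677976733/801654547 -20256447750/801654547; -14941246334/801654547 -20256447750/801654547 47779891860/801654547]
step 2: y = z − H·x̄ = [-14378723280/801654547, 16206099811/801654547]
step 2: S = H·P̄·Hᵀ + R = [321652894290/801654547 -411577214672/801654547; -411577214672/801654547 565838999067/801654547]
step 2: K = P̄·Hᵀ·S⁻¹ = [-2513454617334/7863703987009 -86600290936/604900306693; -98481385310/604900306693 6884665297/604900306693; -22273866522/604900306693 -191091037022/604900306693]
step 2: x' = x̄ + K·y = [20821750260990/7863703987009, -1052102348474/604900306693, -574890643479/604900306693]
step 2: P' = (I − K·H)·P̄ = [19242836731675/7863703987009 -1509610540334/604900306693 -445469986154/604900306693; -1509610540334/604900306693 1926956444654/604900306693 637729038020/604900306693; -445469986154/604900306693 637729038020/604900306693 339970370688/604900306693]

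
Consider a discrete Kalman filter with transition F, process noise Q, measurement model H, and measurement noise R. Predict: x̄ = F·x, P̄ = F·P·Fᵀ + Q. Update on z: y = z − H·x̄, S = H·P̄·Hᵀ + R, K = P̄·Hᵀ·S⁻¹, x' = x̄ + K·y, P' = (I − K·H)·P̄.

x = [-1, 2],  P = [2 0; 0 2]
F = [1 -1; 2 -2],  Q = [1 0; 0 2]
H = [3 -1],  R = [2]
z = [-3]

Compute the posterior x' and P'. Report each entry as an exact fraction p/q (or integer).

x' = [-3, -6]
P' = [36/17 94/17; 94/17 270/17]

x̄ = F·x = [-3, -6]
P̄ = F·P·Fᵀ + Q = [5 8; 8 18]
y = z − H·x̄ = [0]
S = H·P̄·Hᵀ + R = [17]
K = P̄·Hᵀ·S⁻¹ = [7/17; 6/17]
x' = x̄ + K·y = [-3, -6]
P' = (I − K·H)·P̄ = [36/17 94/17; 94/17 270/17]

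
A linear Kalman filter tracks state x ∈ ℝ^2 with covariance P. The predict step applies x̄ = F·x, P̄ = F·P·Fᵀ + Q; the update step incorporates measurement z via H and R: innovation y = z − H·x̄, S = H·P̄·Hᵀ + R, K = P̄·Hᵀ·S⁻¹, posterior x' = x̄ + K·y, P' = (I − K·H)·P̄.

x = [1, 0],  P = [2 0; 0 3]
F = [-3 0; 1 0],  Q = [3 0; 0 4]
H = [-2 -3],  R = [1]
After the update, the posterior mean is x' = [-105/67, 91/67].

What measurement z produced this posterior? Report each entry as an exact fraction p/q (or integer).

x̄ = F·x = [-3, 1]
P̄ = F·P·Fᵀ + Q = [21 -6; -6 6]
S = H·P̄·Hᵀ + R = [67]
K = P̄·Hᵀ·S⁻¹ = [-24/67; -6/67]
x' − x̄ = [96/67, 24/67] = K·y
y = (KᵀK)⁻¹·Kᵀ·(x' − x̄) = [-4]
z = y + H·x̄ = [-4] + [3] = [-1]

z = [-1]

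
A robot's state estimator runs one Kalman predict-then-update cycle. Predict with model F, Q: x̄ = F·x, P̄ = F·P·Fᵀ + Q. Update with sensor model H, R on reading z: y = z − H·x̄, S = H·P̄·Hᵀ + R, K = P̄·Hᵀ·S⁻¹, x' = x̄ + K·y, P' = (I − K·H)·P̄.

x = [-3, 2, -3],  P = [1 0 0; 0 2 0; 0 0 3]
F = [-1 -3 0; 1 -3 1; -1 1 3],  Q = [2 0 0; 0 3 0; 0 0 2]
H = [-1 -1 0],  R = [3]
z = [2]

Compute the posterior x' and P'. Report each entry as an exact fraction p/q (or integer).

x' = [245/83, -450/83, -371/83]
P' = [299/83 -185/83 -301/83; -185/83 311/83 292/83; -301/83 292/83 2647/83]

x̄ = F·x = [-3, -12, -4]
P̄ = F·P·Fᵀ + Q = [21 17 -5; 17 25 2; -5 2 32]
y = z − H·x̄ = [-13]
S = H·P̄·Hᵀ + R = [83]
K = P̄·Hᵀ·S⁻¹ = [-38/83; -42/83; 3/83]
x' = x̄ + K·y = [245/83, -450/83, -371/83]
P' = (I − K·H)·P̄ = [299/83 -185/83 -301/83; -185/83 311/83 292/83; -301/83 292/83 2647/83]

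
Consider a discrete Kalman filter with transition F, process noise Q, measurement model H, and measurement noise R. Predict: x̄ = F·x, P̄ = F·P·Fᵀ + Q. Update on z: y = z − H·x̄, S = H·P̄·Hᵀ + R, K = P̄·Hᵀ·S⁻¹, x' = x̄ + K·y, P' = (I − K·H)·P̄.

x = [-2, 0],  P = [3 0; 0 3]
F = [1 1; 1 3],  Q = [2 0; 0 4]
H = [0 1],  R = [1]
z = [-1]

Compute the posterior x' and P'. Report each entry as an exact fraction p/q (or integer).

x̄ = F·x = [-2, -2]
P̄ = F·P·Fᵀ + Q = [8 12; 12 34]
y = z − H·x̄ = [1]
S = H·P̄·Hᵀ + R = [35]
K = P̄·Hᵀ·S⁻¹ = [12/35; 34/35]
x' = x̄ + K·y = [-58/35, -36/35]
P' = (I − K·H)·P̄ = [136/35 12/35; 12/35 34/35]

x' = [-58/35, -36/35]
P' = [136/35 12/35; 12/35 34/35]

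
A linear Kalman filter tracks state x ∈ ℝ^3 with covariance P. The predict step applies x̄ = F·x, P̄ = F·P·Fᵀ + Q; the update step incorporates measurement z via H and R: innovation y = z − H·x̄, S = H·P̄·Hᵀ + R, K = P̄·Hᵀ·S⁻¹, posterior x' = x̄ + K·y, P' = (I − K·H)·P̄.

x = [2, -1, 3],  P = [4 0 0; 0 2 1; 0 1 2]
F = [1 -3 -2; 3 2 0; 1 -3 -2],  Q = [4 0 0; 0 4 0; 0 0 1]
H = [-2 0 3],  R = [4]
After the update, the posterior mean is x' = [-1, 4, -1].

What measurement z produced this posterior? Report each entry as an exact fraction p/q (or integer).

z = [-1]

x̄ = F·x = [-1, 4, -1]
P̄ = F·P·Fᵀ + Q = [46 -4 42; -4 48 -4; 42 -4 43]
S = H·P̄·Hᵀ + R = [71]
K = P̄·Hᵀ·S⁻¹ = [34/71; -4/71; 45/71]
x' − x̄ = [0, 0, 0] = K·y
y = (KᵀK)⁻¹·Kᵀ·(x' − x̄) = [0]
z = y + H·x̄ = [0] + [-1] = [-1]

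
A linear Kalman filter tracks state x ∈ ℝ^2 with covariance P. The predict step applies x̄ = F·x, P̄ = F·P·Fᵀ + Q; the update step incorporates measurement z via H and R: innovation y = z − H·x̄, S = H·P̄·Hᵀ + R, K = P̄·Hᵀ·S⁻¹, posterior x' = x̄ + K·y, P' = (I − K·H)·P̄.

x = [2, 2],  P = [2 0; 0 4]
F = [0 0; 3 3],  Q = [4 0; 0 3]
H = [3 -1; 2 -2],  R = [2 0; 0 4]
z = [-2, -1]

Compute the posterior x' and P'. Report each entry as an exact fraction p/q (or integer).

x' = [-472/1129, 495/1129]
P' = [692/1129 1140/1129; 1140/1129 2622/1129]

x̄ = F·x = [0, 12]
P̄ = F·P·Fᵀ + Q = [4 0; 0 57]
y = z − H·x̄ = [10, 23]
S = H·P̄·Hᵀ + R = [95 138; 138 248]
K = P̄·Hᵀ·S⁻¹ = [468/1129 -224/1129; 399/1129 -741/1129]
x' = x̄ + K·y = [-472/1129, 495/1129]
P' = (I − K·H)·P̄ = [692/1129 1140/1129; 1140/1129 2622/1129]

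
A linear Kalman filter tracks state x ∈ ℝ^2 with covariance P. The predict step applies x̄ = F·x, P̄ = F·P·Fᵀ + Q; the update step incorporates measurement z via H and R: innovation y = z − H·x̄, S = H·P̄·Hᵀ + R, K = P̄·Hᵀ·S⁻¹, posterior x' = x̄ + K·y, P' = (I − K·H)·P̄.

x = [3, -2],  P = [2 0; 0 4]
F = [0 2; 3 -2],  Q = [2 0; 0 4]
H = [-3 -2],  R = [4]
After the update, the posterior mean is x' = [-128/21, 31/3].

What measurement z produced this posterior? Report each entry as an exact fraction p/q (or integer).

z = [-2]

x̄ = F·x = [-4, 13]
P̄ = F·P·Fᵀ + Q = [18 -16; -16 38]
S = H·P̄·Hᵀ + R = [126]
K = P̄·Hᵀ·S⁻¹ = [-11/63; -2/9]
x' − x̄ = [-44/21, -8/3] = K·y
y = (KᵀK)⁻¹·Kᵀ·(x' − x̄) = [12]
z = y + H·x̄ = [12] + [-14] = [-2]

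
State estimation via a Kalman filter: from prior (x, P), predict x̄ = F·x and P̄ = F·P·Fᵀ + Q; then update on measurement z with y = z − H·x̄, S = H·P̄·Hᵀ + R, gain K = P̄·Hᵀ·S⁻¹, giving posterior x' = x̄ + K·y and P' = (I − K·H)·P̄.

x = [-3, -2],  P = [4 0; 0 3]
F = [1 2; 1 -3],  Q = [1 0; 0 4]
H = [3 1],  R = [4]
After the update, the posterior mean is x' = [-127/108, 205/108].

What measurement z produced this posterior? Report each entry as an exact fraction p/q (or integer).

x̄ = F·x = [-7, 3]
P̄ = F·P·Fᵀ + Q = [17 -14; -14 35]
S = H·P̄·Hᵀ + R = [108]
K = P̄·Hᵀ·S⁻¹ = [37/108; -7/108]
x' − x̄ = [629/108, -119/108] = K·y
y = (KᵀK)⁻¹·Kᵀ·(x' − x̄) = [17]
z = y + H·x̄ = [17] + [-18] = [-1]

z = [-1]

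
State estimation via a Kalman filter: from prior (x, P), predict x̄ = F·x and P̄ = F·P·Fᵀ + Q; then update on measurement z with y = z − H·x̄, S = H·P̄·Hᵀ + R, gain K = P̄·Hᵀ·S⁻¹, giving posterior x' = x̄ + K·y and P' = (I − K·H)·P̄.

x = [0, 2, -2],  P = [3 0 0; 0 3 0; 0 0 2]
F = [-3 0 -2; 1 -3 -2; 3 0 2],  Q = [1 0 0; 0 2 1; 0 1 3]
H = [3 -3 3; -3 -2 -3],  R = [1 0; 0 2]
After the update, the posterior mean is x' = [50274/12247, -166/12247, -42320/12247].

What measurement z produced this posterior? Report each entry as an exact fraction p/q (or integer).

x̄ = F·x = [4, -2, -4]
P̄ = F·P·Fᵀ + Q = [36 -1 -35; -1 40 2; -35 2 38]
S = H·P̄·Hᵀ + R = [379 207; 207 210]
K = P̄·Hᵀ·S⁻¹ = [489/12247 -1621/36741; -2463/12247 -7238/36741; 1107/12247 -5548/36741]
x' − x̄ = [1286/12247, 24328/12247, 6668/12247] = K·y
y = (KᵀK)⁻¹·Kᵀ·(x' − x̄) = [-4, -6]
z = y + H·x̄ = [-4, -6] + [6, 4] = [2, -2]

z = [2, -2]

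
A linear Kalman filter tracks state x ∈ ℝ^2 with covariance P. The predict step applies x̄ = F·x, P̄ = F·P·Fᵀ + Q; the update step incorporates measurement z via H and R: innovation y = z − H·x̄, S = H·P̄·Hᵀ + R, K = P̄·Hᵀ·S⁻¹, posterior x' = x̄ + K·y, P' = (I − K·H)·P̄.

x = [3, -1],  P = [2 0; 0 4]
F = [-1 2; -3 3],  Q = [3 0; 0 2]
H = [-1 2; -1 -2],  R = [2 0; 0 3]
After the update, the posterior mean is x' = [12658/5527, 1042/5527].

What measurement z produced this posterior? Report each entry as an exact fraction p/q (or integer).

z = [-2, -3]

x̄ = F·x = [-5, -12]
P̄ = F·P·Fᵀ + Q = [21 30; 30 56]
S = H·P̄·Hᵀ + R = [127 -203; -203 368]
K = P̄·Hᵀ·S⁻¹ = [-2091/5527 -2370/5527; 1350/5527 -1388/5527]
x' − x̄ = [40293/5527, 67366/5527] = K·y
y = (KᵀK)⁻¹·Kᵀ·(x' − x̄) = [17, -32]
z = y + H·x̄ = [17, -32] + [-19, 29] = [-2, -3]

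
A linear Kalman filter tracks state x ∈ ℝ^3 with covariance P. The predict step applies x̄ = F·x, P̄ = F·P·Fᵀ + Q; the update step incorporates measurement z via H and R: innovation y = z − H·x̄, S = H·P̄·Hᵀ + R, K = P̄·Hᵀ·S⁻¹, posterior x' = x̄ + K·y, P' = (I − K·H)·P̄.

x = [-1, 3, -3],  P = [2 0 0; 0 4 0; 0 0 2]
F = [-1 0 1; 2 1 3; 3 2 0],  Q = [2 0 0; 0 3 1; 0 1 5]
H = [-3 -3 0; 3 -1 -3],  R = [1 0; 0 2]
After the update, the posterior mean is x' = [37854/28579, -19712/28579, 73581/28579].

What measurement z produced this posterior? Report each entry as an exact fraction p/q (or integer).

z = [-2, -3]

x̄ = F·x = [-2, -8, 3]
P̄ = F·P·Fᵀ + Q = [6 2 -6; 2 33 21; -6 21 39]
S = H·P̄·Hᵀ + R = [388 168; 168 662]
K = P̄·Hᵀ·S⁻¹ = [-2700/28579 2153/28579; -27195/114316 -2160/28579; -1791/114316 -6621/28579]
x' − x̄ = [95012/28579, 208920/28579, -12156/28579] = K·y
y = (KᵀK)⁻¹·Kᵀ·(x' − x̄) = [-32, 4]
z = y + H·x̄ = [-32, 4] + [30, -7] = [-2, -3]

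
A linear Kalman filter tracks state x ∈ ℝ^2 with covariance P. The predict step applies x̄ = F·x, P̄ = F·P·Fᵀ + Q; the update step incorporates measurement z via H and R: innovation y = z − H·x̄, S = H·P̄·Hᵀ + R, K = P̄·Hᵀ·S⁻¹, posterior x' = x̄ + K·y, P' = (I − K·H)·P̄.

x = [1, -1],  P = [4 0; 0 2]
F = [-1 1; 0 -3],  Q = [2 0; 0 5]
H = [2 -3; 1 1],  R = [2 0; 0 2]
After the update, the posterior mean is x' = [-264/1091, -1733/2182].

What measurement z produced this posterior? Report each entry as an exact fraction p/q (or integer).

z = [2, -1]

x̄ = F·x = [-2, 3]
P̄ = F·P·Fᵀ + Q = [8 -6; -6 23]
S = H·P̄·Hᵀ + R = [313 -47; -47 21]
K = P̄·Hᵀ·S⁻¹ = [202/1091 556/1091; -451/2182 757/2182]
x' − x̄ = [1918/1091, -8279/2182] = K·y
y = (KᵀK)⁻¹·Kᵀ·(x' − x̄) = [15, -2]
z = y + H·x̄ = [15, -2] + [-13, 1] = [2, -1]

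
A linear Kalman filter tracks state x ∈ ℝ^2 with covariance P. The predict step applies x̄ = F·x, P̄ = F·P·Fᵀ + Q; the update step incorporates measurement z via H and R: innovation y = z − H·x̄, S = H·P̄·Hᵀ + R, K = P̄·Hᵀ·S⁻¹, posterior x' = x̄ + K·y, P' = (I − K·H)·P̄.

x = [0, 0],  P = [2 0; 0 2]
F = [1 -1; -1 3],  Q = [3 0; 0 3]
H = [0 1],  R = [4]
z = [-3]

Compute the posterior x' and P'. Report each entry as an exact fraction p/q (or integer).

x̄ = F·x = [0, 0]
P̄ = F·P·Fᵀ + Q = [7 -8; -8 23]
y = z − H·x̄ = [-3]
S = H·P̄·Hᵀ + R = [27]
K = P̄·Hᵀ·S⁻¹ = [-8/27; 23/27]
x' = x̄ + K·y = [8/9, -23/9]
P' = (I − K·H)·P̄ = [125/27 -32/27; -32/27 92/27]

x' = [8/9, -23/9]
P' = [125/27 -32/27; -32/27 92/27]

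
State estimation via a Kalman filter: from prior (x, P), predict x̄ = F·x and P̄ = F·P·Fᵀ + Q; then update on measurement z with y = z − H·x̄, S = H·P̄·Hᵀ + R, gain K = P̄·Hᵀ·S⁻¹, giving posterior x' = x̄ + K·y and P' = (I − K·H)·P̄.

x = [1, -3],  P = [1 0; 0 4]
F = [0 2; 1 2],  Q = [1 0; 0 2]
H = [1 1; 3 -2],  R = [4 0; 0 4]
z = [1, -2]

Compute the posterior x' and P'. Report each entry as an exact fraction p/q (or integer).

x' = [-576/2111, 1415/2111]
P' = [1612/2111 1596/2111; 1596/2111 2984/2111]

x̄ = F·x = [-6, -5]
P̄ = F·P·Fᵀ + Q = [17 16; 16 19]
y = z − H·x̄ = [12, 6]
S = H·P̄·Hᵀ + R = [72 29; 29 41]
K = P̄·Hᵀ·S⁻¹ = [802/2111 411/2111; 1145/2111 -295/2111]
x' = x̄ + K·y = [-576/2111, 1415/2111]
P' = (I − K·H)·P̄ = [1612/2111 1596/2111; 1596/2111 2984/2111]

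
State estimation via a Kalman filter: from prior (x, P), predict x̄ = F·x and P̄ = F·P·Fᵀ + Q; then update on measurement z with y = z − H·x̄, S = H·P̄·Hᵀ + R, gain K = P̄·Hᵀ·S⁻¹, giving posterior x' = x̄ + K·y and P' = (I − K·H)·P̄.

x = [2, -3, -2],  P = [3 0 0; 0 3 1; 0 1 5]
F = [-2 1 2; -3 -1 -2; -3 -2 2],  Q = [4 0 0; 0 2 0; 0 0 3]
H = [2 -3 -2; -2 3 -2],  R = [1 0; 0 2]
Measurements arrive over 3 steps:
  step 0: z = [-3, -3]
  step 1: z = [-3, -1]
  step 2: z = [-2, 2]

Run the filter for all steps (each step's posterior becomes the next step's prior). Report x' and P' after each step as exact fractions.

step 0: x̄ = F·x = [-11, 1, -4]
step 0: P̄ = F·P·Fᵀ + Q = [43 -9 30; -9 56 15; 30 15 54]
step 0: y = z − H·x̄ = [14, -36]
step 0: S = H·P̄·Hᵀ + R = [941 -568; -568 1062]
step 0: K = P̄·Hᵀ·S⁻¹ = [-20989/338359 -132689/676718; -10056/48337 1722/48337; -12045/48337 -24081/96674]
step 0: x' = x̄ + K·y = [-1627393/338359, -154439/48337, 71480/48337]
step 0: P' = (I − K·H)·P̄ = [8368511/676718 395841/48337 10977/96674; 395841/48337 266144/48337 1653/48337; 10977/96674 1653/48337 18063/96674]
step 1: x̄ = F·x = [3174433/338359, 4962532/338359, 8045045/338359]
step 1: P̄ = F·P·Fᵀ + Q = [8861728/338359 20095633/338359 23995949/338359; 20095633/338359 115167095/676718 132185117/676718; 23995949/338359 132185117/676718 158150665/676718]
step 1: y = z − H·x̄ = [23613743/338359, 7213001/338359]
step 1: S = H·P̄·Hᵀ + R = [2460668085/676718 7500173/676718; 7500173/676718 56772363/676718]
step 1: K = P̄·Hᵀ·S⁻¹ = [-15073712652/206351374057 -37470394598/206351374057; -44429075326/206351374057 8590159887/206351374057; -51577400510/206351374057 -50359384515/206351374057]
step 1: x' = x̄ + K·y = [85198978233/206351374057, 108906109727/206351374057, 233267975680/206351374057]
step 1: P' = (I − K·H)·P̄ = [769059516886/206351374057 502728498500/206351374057 22503625462/206351374057; 502728498500/206351374057 345420564850/206351374057 6812188888/206351374057; 22503625462/206351374057 6812188888/206351374057 38074042385/206351374057]
step 2: x̄ = F·x = [405044104621/206351374057, -831038995786/206351374057, -6873202793/206351374057]
step 2: P̄ = F·P·Fᵀ + Q = [2235666056018/206351374057 3541655861950/206351374057 4339880007260/206351374057; 3541655861950/206351374057 11145618386574/206351374057 11998261476410/206351374057; 4339880007260/206351374057 11998261476410/206351374057 14782769168437/206351374057]
step 2: y = z − H·x̄ = [-3729654350300/206351374057, 217774208184/12138316121]
step 2: S = H·P̄·Hᵀ + R = [235350885066483/206351374057 -448369569770/12138316121; -448369569770/12138316121 1002178889580/12138316121]
step 2: K = P̄·Hᵀ·S⁻¹ = [-65900216443627/957489023732152 -1714526940476097/9574890237321520; -203500044286521/957489023732152 414207121948949/9574890237321520; -119484367925925/478744511866076 -1166966026363999/4787445118660760]
step 2: x' = x̄ + K·y = [-3438480969108/598430639832595, 353221164764321/598430639832595, 62485714787683/598430639832595]
step 2: P' = (I − K·H)·P̄ = [17688054693718357/4787445118660760 11561198819435911/4787445118660760 255503502836779/2393722559330380; 11561198819435911/4787445118660760 7946083770187533/4787445118660760 75411637435457/2393722559330380; 255503502836779/2393722559330380 75411637435457/2393722559330380 220548483249203/1196861279665190]

step 0: x' = [-1627393/338359, -154439/48337, 71480/48337], P' = [8368511/676718 395841/48337 10977/96674; 395841/48337 266144/48337 1653/48337; 10977/96674 1653/48337 18063/96674]
step 1: x' = [85198978233/206351374057, 108906109727/206351374057, 233267975680/206351374057], P' = [769059516886/206351374057 502728498500/206351374057 22503625462/206351374057; 502728498500/206351374057 345420564850/206351374057 6812188888/206351374057; 22503625462/206351374057 6812188888/206351374057 38074042385/206351374057]
step 2: x' = [-3438480969108/598430639832595, 353221164764321/598430639832595, 62485714787683/598430639832595], P' = [17688054693718357/4787445118660760 11561198819435911/4787445118660760 255503502836779/2393722559330380; 11561198819435911/4787445118660760 7946083770187533/4787445118660760 75411637435457/2393722559330380; 255503502836779/2393722559330380 75411637435457/2393722559330380 220548483249203/1196861279665190]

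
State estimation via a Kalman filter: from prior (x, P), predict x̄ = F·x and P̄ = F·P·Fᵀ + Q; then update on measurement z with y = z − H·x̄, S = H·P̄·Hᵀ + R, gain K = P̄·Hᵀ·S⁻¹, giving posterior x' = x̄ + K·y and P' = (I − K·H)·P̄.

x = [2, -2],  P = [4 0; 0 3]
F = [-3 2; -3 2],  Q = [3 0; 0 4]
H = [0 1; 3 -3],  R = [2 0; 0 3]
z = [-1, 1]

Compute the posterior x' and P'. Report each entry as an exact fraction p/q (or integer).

x̄ = F·x = [-10, -10]
P̄ = F·P·Fᵀ + Q = [51 48; 48 52]
y = z − H·x̄ = [9, 1]
S = H·P̄·Hᵀ + R = [54 -12; -12 66]
K = P̄·Hᵀ·S⁻¹ = [91/95 59/190; 274/285 -2/285]
x' = x̄ + K·y = [-203/190, -386/285]
P' = (I − K·H)·P̄ = [423/190 182/95; 182/95 548/285]

x' = [-203/190, -386/285]
P' = [423/190 182/95; 182/95 548/285]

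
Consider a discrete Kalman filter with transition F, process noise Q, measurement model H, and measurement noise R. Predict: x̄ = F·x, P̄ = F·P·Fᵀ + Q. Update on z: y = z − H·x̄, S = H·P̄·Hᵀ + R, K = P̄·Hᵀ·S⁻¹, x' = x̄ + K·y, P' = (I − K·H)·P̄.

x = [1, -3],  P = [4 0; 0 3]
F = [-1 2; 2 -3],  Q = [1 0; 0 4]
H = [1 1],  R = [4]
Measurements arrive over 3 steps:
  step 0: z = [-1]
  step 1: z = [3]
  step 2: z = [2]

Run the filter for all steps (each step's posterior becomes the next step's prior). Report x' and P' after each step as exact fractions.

step 0: x̄ = F·x = [-7, 11]
step 0: P̄ = F·P·Fᵀ + Q = [17 -26; -26 47]
step 0: y = z − H·x̄ = [-5]
step 0: S = H·P̄·Hᵀ + R = [16]
step 0: K = P̄·Hᵀ·S⁻¹ = [-9/16; 21/16]
step 0: x' = x̄ + K·y = [-67/16, 71/16]
step 0: P' = (I − K·H)·P̄ = [191/16 -227/16; -227/16 311/16]
step 1: x̄ = F·x = [209/16, -347/16]
step 1: P̄ = F·P·Fᵀ + Q = [2359/16 -3837/16; -3837/16 6351/16]
step 1: y = z − H·x̄ = [93/8]
step 1: S = H·P̄·Hᵀ + R = [275/4]
step 1: K = P̄·Hᵀ·S⁻¹ = [-739/550; 1257/550]
step 1: x' = x̄ + K·y = [-2813/1100, 5369/1100]
step 1: P' = (I − K·H)·P̄ = [25651/1100 -31563/1100; -31563/1100 41619/1100]
step 2: x̄ = F·x = [13551/1100, -21733/1100]
step 2: P̄ = F·P·Fᵀ + Q = [319479/1100 -521957/1100; -521957/1100 860331/1100]
step 2: y = z − H·x̄ = [5191/550]
step 2: S = H·P̄·Hᵀ + R = [35074/275]
step 2: K = P̄·Hᵀ·S⁻¹ = [-101239/70148; 169187/70148]
step 2: x' = x̄ + K·y = [-182705/140296, 421769/140296]
step 2: P' = (I − K·H)·P̄ = [3476623/140296 -4286535/140296; -4286535/140296 5640031/140296]

step 0: x' = [-67/16, 71/16], P' = [191/16 -227/16; -227/16 311/16]
step 1: x' = [-2813/1100, 5369/1100], P' = [25651/1100 -31563/1100; -31563/1100 41619/1100]
step 2: x' = [-182705/140296, 421769/140296], P' = [3476623/140296 -4286535/140296; -4286535/140296 5640031/140296]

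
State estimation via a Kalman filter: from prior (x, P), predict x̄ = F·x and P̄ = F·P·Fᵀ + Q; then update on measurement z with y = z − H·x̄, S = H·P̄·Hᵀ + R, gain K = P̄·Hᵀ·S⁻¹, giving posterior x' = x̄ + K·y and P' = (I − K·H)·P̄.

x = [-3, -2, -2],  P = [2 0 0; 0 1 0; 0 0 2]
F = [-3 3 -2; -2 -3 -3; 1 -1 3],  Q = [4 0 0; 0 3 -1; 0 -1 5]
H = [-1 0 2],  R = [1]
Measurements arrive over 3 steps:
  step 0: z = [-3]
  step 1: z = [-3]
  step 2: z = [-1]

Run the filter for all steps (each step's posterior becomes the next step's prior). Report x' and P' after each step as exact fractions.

step 0: x' = [23/38, 519/38, -47/38], P' = [777/76 -345/76 375/76; -345/76 5639/228 -545/228; 375/76 -545/228 599/228]
step 1: x' = [530830/107159, -3732283/107159, 102620/107159], P' = [1391876/107159 -4235744/107159 1337407/214318; -4235744/107159 26473293/107159 -2115166/107159; 1337407/214318 -2115166/107159 347510/107159]
step 2: x' = [-769646967/144505700, 2421027793/115604560, -1822744413/578022800], P' = [4356780489/289011400 -11580926171/231209120 8390715871/1156045600; -11580926171/231209120 55305724985/184967296 -23004207749/924836480; 8390715871/1156045600 -23004207749/924836480 17291679969/4624182400]

step 0: x̄ = F·x = [7, 18, -7]
step 0: P̄ = F·P·Fᵀ + Q = [39 15 -21; 15 38 -20; -21 -20 26]
step 0: y = z − H·x̄ = [18]
step 0: S = H·P̄·Hᵀ + R = [228]
step 0: K = P̄·Hᵀ·S⁻¹ = [-27/76; -55/228; 73/228]
step 0: x' = x̄ + K·y = [23/38, 519/38, -47/38]
step 0: P' = (I − K·H)·P̄ = [777/76 -345/76 375/76; -345/76 5639/228 -545/228; 375/76 -545/228 599/228]
step 1: x̄ = F·x = [791/19, -731/19, -637/38]
step 1: P̄ = F·P·Fᵀ + Q = [28427/57 -1668/19 -13021/57; -1668/19 4785/19 68/19; -13021/57 68/19 26591/228]
step 1: y = z − H·x̄ = [1371/19]
step 1: S = H·P̄·Hᵀ + R = [107159/57]
step 1: K = P̄·Hᵀ·S⁻¹ = [-54469/107159; 5412/107159; 52633/214318]
step 1: x' = x̄ + K·y = [530830/107159, -3732283/107159, 102620/107159]
step 1: P' = (I − K·H)·P̄ = [1391876/107159 -4235744/107159 1337407/214318; -4235744/107159 26473293/107159 -2115166/107159; 1337407/214318 -2115166/107159 347510/107159]
step 2: x̄ = F·x = [-999583/8243, 9827329/107159, 4570973/107159]
step 2: P̄ = F·P·Fᵀ + Q = [27865771/8243 -34691063/16486 -21802707/16486; -34691063/16486 166398734/107159 168619573/214318; -21802707/16486 168619573/214318 56703259/107159]
step 2: y = z − H·x̄ = [-22243684/107159]
step 2: S = H·P̄·Hᵀ + R = [1156045600/107159]
step 2: K = P̄·Hᵀ·S⁻¹ = [-322845107/578022800; 157644593/462418240; 510248227/2312091200]
step 2: x' = x̄ + K·y = [-769646967/144505700, 2421027793/115604560, -1822744413/578022800]
step 2: P' = (I − K·H)·P̄ = [4356780489/289011400 -11580926171/231209120 8390715871/1156045600; -11580926171/231209120 55305724985/184967296 -23004207749/924836480; 8390715871/1156045600 -23004207749/924836480 17291679969/4624182400]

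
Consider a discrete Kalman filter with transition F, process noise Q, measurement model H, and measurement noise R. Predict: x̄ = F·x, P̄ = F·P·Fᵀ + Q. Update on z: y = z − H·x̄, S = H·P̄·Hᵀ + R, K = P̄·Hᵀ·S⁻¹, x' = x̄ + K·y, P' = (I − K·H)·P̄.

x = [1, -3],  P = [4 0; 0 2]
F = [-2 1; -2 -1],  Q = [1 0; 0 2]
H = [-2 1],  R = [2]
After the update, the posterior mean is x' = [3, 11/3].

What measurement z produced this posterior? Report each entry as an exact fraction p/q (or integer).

z = [-3]

x̄ = F·x = [-5, 1]
P̄ = F·P·Fᵀ + Q = [19 14; 14 20]
S = H·P̄·Hᵀ + R = [42]
K = P̄·Hᵀ·S⁻¹ = [-4/7; -4/21]
x' − x̄ = [8, 8/3] = K·y
y = (KᵀK)⁻¹·Kᵀ·(x' − x̄) = [-14]
z = y + H·x̄ = [-14] + [11] = [-3]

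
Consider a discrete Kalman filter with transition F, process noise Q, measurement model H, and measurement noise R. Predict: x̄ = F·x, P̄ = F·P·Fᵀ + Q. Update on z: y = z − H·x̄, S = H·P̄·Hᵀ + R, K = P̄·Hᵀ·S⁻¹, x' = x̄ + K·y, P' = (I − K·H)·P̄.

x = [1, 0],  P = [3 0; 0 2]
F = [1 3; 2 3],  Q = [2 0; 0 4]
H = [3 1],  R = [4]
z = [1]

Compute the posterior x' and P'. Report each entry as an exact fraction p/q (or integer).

x̄ = F·x = [1, 2]
P̄ = F·P·Fᵀ + Q = [23 24; 24 34]
y = z − H·x̄ = [-4]
S = H·P̄·Hᵀ + R = [389]
K = P̄·Hᵀ·S⁻¹ = [93/389; 106/389]
x' = x̄ + K·y = [17/389, 354/389]
P' = (I − K·H)·P̄ = [298/389 -522/389; -522/389 1990/389]

x' = [17/389, 354/389]
P' = [298/389 -522/389; -522/389 1990/389]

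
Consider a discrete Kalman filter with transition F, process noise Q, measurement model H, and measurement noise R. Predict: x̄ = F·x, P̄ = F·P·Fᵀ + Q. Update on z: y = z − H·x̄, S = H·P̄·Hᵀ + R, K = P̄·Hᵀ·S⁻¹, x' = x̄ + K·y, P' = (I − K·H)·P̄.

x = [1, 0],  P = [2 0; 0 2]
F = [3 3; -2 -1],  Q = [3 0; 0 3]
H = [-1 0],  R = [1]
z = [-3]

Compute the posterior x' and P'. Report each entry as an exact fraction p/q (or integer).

x̄ = F·x = [3, -2]
P̄ = F·P·Fᵀ + Q = [39 -18; -18 13]
y = z − H·x̄ = [0]
S = H·P̄·Hᵀ + R = [40]
K = P̄·Hᵀ·S⁻¹ = [-39/40; 9/20]
x' = x̄ + K·y = [3, -2]
P' = (I − K·H)·P̄ = [39/40 -9/20; -9/20 49/10]

x' = [3, -2]
P' = [39/40 -9/20; -9/20 49/10]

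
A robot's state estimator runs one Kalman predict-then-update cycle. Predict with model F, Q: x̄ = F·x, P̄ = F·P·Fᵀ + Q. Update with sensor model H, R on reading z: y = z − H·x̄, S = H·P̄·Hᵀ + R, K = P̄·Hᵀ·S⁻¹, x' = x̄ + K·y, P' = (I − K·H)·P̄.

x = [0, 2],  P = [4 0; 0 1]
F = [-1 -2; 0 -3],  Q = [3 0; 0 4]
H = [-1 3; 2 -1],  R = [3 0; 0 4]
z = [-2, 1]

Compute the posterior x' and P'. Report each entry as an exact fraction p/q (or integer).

x' = [-901/3154, -1452/1577]
P' = [4305/3154 999/1577; 999/1577 934/1577]

x̄ = F·x = [-4, -6]
P̄ = F·P·Fᵀ + Q = [11 6; 6 13]
y = z − H·x̄ = [12, 3]
S = H·P̄·Hᵀ + R = [95 -19; -19 37]
K = P̄·Hᵀ·S⁻¹ = [563/3154 87/166; 601/1577 14/83]
x' = x̄ + K·y = [-901/3154, -1452/1577]
P' = (I − K·H)·P̄ = [4305/3154 999/1577; 999/1577 934/1577]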